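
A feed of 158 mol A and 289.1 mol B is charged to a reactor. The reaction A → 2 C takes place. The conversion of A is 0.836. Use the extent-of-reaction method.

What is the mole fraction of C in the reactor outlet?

0.456

A reacted = 0.836 × 158 = 132.1 mol; ν_A = −1, so ξ = 132.1/1 = 132.1 mol.
Outlet amounts (n = n₀ + ν ξ):
  A: 158 − 1(132.1) = 25.91
  C: 0 + 2(132.1) = 264.2
  B: 289.1 (inert)
Total out = 579.2 mol; y_C = 264.2 / 579.2 = 0.4561.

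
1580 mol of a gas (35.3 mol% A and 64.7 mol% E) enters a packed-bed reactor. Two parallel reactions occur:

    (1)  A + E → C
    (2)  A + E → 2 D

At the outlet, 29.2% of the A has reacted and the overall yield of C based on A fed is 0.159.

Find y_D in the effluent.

0.0995

Yield of C: 1ξ₁ / 557.7 = 0.159 → ξ₁ = 88.68 mol.
Conversion of A: 1ξ₁ + 1ξ₂ = 0.292 × 557.7 = 162.9 → ξ₂ = 74.18 mol.
Outlet amounts (n = n₀ + Σ ν·ξ):
  A: 557.7 − 1(88.68) − 1(74.18) = 394.9
  E: 1022 − 1(88.68) − 1(74.18) = 859.4
  C: 0 + 1(88.68) = 88.68
  D: 0 + 2(74.18) = 148.4
Total out = 1491 mol; y_D = 148.4 / 1491 = 0.09948.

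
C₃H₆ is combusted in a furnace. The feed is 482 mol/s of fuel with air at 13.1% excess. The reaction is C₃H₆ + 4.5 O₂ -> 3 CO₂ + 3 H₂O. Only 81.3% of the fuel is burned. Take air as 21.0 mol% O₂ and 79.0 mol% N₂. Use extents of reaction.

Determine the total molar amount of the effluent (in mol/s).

12400 mol/s

Stoichiometric O₂ = 4.5 × 482 = 2169 mol/s; O₂ fed = 2169 × 1.131 = 2453 mol/s.
N₂ fed = 2453 × 79/21 = 9228 mol/s.
Fuel reacted = 0.813 × 482 → ξ = 391.9 mol/s.
Outlet (n = n₀ + ν ξ):
  C₃H₆: 482 − 1(391.9) = 90.13
  O₂: 2453 − 4.5(391.9) = 689.7
  N₂: 9228 (inert)
  CO₂: 0 + 3(391.9) = 1176
  H₂O: 0 + 3(391.9) = 1176
Total out = 90.13 + 689.7 + 9228 + 1176 + 1176 = 12360 mol/s.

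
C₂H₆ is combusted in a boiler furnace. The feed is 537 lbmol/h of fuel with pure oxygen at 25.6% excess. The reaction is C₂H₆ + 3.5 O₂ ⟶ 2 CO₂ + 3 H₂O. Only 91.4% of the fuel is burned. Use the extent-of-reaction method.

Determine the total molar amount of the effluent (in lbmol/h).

3140 lbmol/h

Stoichiometric O₂ = 3.5 × 537 = 1880 lbmol/h; O₂ fed = 1880 × 1.256 = 2361 lbmol/h.
Fuel reacted = 0.914 × 537 → ξ = 490.8 lbmol/h.
Outlet (n = n₀ + ν ξ):
  C₂H₆: 537 − 1(490.8) = 46.18
  O₂: 2361 − 3.5(490.8) = 642.8
  CO₂: 0 + 2(490.8) = 981.6
  H₂O: 0 + 3(490.8) = 1472
Total out = 46.18 + 642.8 + 981.6 + 1472 = 3143 lbmol/h.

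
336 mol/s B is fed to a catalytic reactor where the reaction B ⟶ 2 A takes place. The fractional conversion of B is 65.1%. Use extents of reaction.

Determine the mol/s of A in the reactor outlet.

437 mol/s

B reacted = 0.651 × 336 = 218.7 mol/s; ν_B = −1, so ξ = 218.7/1 = 218.7 mol/s.
Outlet amounts (n = n₀ + ν ξ):
  B: 336 − 1(218.7) = 117.3
  A: 0 + 2(218.7) = 437.5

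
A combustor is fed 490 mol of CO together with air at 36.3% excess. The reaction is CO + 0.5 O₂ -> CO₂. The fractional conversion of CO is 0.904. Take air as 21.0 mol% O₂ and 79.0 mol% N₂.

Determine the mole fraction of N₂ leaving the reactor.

Stoichiometric O₂ = 0.5 × 490 = 245 mol; O₂ fed = 245 × 1.363 = 333.9 mol.
N₂ fed = 333.9 × 79/21 = 1256 mol.
Fuel reacted = 0.904 × 490 → ξ = 443 mol.
Outlet (n = n₀ + ν ξ):
  CO: 490 − 1(443) = 47.04
  O₂: 333.9 − 0.5(443) = 112.5
  N₂: 1256 (inert)
  CO₂: 0 + 1(443) = 443
Total out = 1859 mol; y_N₂ = 1256 / 1859 = 0.6759.

0.676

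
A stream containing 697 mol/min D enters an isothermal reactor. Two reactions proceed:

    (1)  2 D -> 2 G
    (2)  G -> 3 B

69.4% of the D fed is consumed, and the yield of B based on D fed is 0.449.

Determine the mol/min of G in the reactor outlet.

Conversion of D: D consumed = 2ξ₁ = 0.694 × 697 → ξ₁ = 241.9 mol/min.
Yield of B: 3ξ₂ / 697 = 0.449 → ξ₂ = 104.3 mol/min.
Outlet amounts (n = n₀ + Σ ν·ξ):
  D: 697 − 2(241.9) = 213.3
  G: 0 + 2(241.9) − 1(104.3) = 379.4
  B: 0 + 3(104.3) = 313

379 mol/min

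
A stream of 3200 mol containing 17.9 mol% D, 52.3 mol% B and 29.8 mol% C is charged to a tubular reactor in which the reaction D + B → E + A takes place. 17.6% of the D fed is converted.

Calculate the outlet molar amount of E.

101 mol

D reacted = 0.176 × 572.8 = 100.8 mol; ν_D = −1, so ξ = 100.8/1 = 100.8 mol.
Outlet amounts (n = n₀ + ν ξ):
  D: 572.8 − 1(100.8) = 472
  B: 1674 − 1(100.8) = 1573
  E: 0 + 1(100.8) = 100.8
  A: 0 + 1(100.8) = 100.8
  C: 953.6 (inert)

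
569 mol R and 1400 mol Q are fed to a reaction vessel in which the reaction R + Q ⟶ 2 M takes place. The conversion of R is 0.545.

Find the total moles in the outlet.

R reacted = 0.545 × 569 = 310.1 mol; ν_R = −1, so ξ = 310.1/1 = 310.1 mol.
Outlet amounts (n = n₀ + ν ξ):
  R: 569 − 1(310.1) = 258.9
  Q: 1400 − 1(310.1) = 1090
  M: 0 + 2(310.1) = 620.2
Total out = 258.9 + 1090 + 620.2 = 1969 mol.

1970 mol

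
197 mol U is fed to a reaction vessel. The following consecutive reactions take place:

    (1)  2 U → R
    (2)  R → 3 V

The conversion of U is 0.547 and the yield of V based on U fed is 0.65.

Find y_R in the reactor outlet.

0.049

Conversion of U: U consumed = 2ξ₁ = 0.547 × 197 → ξ₁ = 53.88 mol.
Yield of V: 3ξ₂ / 197 = 0.65 → ξ₂ = 42.68 mol.
Outlet amounts (n = n₀ + Σ ν·ξ):
  U: 197 − 2(53.88) = 89.24
  R: 0 + 1(53.88) − 1(42.68) = 11.2
  V: 0 + 3(42.68) = 128.1
Total out = 228.5 mol; y_R = 11.2 / 228.5 = 0.049.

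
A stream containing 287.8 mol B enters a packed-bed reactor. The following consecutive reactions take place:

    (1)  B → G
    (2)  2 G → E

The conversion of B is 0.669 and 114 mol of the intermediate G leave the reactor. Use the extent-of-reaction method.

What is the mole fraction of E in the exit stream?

0.158

Conversion of B: B consumed = 1ξ₁ = 0.669 × 287.8 → ξ₁ = 192.5 mol.
G balance: n_G = 0 + 1ξ₁ − 2ξ₂ = 114 → ξ₂ = (1·192.5 − 114)/2 = 39.27 mol.
Outlet amounts (n = n₀ + Σ ν·ξ):
  B: 287.8 − 1(192.5) = 95.26
  G: 0 + 1(192.5) − 2(39.27) = 114
  E: 0 + 1(39.27) = 39.27
Total out = 248.5 mol; y_E = 39.27 / 248.5 = 0.158.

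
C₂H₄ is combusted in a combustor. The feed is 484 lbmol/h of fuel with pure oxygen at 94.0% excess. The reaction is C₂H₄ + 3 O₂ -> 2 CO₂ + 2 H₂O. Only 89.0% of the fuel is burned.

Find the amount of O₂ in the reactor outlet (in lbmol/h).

Stoichiometric O₂ = 3 × 484 = 1452 lbmol/h; O₂ fed = 1452 × 1.940 = 2817 lbmol/h.
Fuel reacted = 0.89 × 484 → ξ = 430.8 lbmol/h.
Outlet (n = n₀ + ν ξ):
  C₂H₄: 484 − 1(430.8) = 53.24
  O₂: 2817 − 3(430.8) = 1525
  CO₂: 0 + 2(430.8) = 861.5
  H₂O: 0 + 2(430.8) = 861.5

1520 lbmol/h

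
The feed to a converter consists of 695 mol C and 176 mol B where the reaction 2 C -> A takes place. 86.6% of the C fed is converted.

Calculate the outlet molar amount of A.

301 mol

C reacted = 0.866 × 695 = 601.9 mol; ν_C = −2, so ξ = 601.9/2 = 300.9 mol.
Outlet amounts (n = n₀ + ν ξ):
  C: 695 − 2(300.9) = 93.13
  A: 0 + 1(300.9) = 300.9
  B: 176 (inert)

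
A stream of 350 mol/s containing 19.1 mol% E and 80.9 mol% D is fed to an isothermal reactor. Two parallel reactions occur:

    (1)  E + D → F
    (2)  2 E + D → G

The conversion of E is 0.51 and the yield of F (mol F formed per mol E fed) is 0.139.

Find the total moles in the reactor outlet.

316 mol/s

Yield of F: 1ξ₁ / 66.85 = 0.139 → ξ₁ = 9.292 mol/s.
Conversion of E: 1ξ₁ + 2ξ₂ = 0.51 × 66.85 = 34.09 → ξ₂ = 12.4 mol/s.
Outlet amounts (n = n₀ + Σ ν·ξ):
  E: 66.85 − 1(9.292) − 2(12.4) = 32.76
  D: 283.2 − 1(9.292) − 1(12.4) = 261.5
  F: 0 + 1(9.292) = 9.292
  G: 0 + 1(12.4) = 12.4
Total out = 32.76 + 261.5 + 9.292 + 12.4 = 315.9 mol/s.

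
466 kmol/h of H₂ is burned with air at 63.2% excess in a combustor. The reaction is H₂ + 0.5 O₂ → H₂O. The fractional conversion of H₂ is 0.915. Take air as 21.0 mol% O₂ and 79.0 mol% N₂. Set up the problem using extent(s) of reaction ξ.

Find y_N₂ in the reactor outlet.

0.693

Stoichiometric O₂ = 0.5 × 466 = 233 kmol/h; O₂ fed = 233 × 1.632 = 380.3 kmol/h.
N₂ fed = 380.3 × 79/21 = 1430 kmol/h.
Fuel reacted = 0.915 × 466 → ξ = 426.4 kmol/h.
Outlet (n = n₀ + ν ξ):
  H₂: 466 − 1(426.4) = 39.61
  O₂: 380.3 − 0.5(426.4) = 167.1
  N₂: 1430 (inert)
  H₂O: 0 + 1(426.4) = 426.4
Total out = 2064 kmol/h; y_N₂ = 1430 / 2064 = 0.6932.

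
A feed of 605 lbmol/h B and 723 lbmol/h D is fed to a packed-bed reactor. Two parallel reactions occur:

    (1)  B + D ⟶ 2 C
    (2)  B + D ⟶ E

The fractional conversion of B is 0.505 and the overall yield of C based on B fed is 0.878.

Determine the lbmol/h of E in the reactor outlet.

39.9 lbmol/h

Yield of C: 2ξ₁ / 605 = 0.878 → ξ₁ = 265.6 lbmol/h.
Conversion of B: 1ξ₁ + 1ξ₂ = 0.505 × 605 = 305.5 → ξ₂ = 39.93 lbmol/h.
Outlet amounts (n = n₀ + Σ ν·ξ):
  B: 605 − 1(265.6) − 1(39.93) = 299.5
  D: 723 − 1(265.6) − 1(39.93) = 417.5
  C: 0 + 2(265.6) = 531.2
  E: 0 + 1(39.93) = 39.93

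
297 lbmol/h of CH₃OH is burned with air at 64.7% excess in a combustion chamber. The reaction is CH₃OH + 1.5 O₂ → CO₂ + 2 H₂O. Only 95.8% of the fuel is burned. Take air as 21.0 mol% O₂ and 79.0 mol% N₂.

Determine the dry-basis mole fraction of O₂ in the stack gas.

Stoichiometric O₂ = 1.5 × 297 = 445.5 lbmol/h; O₂ fed = 445.5 × 1.647 = 733.7 lbmol/h.
N₂ fed = 733.7 × 79/21 = 2760 lbmol/h.
Fuel reacted = 0.958 × 297 → ξ = 284.5 lbmol/h.
Outlet (n = n₀ + ν ξ):
  CH₃OH: 297 − 1(284.5) = 12.47
  O₂: 733.7 − 1.5(284.5) = 306.9
  N₂: 2760 (inert)
  CO₂: 0 + 1(284.5) = 284.5
  H₂O: 0 + 2(284.5) = 569.1
Dry total = 3364 lbmol/h; y_O₂ (dry) = 306.9 / 3364 = 0.09124.

0.0912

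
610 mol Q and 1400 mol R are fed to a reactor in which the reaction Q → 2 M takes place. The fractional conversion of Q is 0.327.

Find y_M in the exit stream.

0.181

Q reacted = 0.327 × 610 = 199.5 mol; ν_Q = −1, so ξ = 199.5/1 = 199.5 mol.
Outlet amounts (n = n₀ + ν ξ):
  Q: 610 − 1(199.5) = 410.5
  M: 0 + 2(199.5) = 398.9
  R: 1400 (inert)
Total out = 2209 mol; y_M = 398.9 / 2209 = 0.1806.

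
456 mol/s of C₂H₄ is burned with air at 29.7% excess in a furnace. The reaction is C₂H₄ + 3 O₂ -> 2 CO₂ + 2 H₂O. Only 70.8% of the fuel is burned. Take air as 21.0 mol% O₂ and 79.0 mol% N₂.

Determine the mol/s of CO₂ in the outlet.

646 mol/s

Stoichiometric O₂ = 3 × 456 = 1368 mol/s; O₂ fed = 1368 × 1.297 = 1774 mol/s.
N₂ fed = 1774 × 79/21 = 6675 mol/s.
Fuel reacted = 0.708 × 456 → ξ = 322.8 mol/s.
Outlet (n = n₀ + ν ξ):
  C₂H₄: 456 − 1(322.8) = 133.2
  O₂: 1774 − 3(322.8) = 805.8
  N₂: 6675 (inert)
  CO₂: 0 + 2(322.8) = 645.7
  H₂O: 0 + 2(322.8) = 645.7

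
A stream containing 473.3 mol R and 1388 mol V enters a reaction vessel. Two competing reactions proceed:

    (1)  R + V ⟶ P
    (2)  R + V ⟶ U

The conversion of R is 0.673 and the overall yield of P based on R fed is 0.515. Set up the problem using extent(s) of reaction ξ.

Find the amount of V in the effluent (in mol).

1070 mol

Yield of P: 1ξ₁ / 473.3 = 0.515 → ξ₁ = 243.7 mol.
Conversion of R: 1ξ₁ + 1ξ₂ = 0.673 × 473.3 = 318.5 → ξ₂ = 74.78 mol.
Outlet amounts (n = n₀ + Σ ν·ξ):
  R: 473.3 − 1(243.7) − 1(74.78) = 154.8
  V: 1388 − 1(243.7) − 1(74.78) = 1069
  P: 0 + 1(243.7) = 243.7
  U: 0 + 1(74.78) = 74.78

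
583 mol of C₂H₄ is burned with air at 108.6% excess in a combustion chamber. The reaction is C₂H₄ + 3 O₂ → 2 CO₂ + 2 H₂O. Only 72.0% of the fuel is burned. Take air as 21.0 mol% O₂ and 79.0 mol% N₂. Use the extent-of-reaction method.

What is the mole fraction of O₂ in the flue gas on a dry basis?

0.14

Stoichiometric O₂ = 3 × 583 = 1749 mol; O₂ fed = 1749 × 2.086 = 3648 mol.
N₂ fed = 3648 × 79/21 = 13720 mol.
Fuel reacted = 0.72 × 583 → ξ = 419.8 mol.
Outlet (n = n₀ + ν ξ):
  C₂H₄: 583 − 1(419.8) = 163.2
  O₂: 3648 − 3(419.8) = 2389
  N₂: 13720 (inert)
  CO₂: 0 + 2(419.8) = 839.5
  H₂O: 0 + 2(419.8) = 839.5
Dry total = 17120 mol; y_O₂ (dry) = 2389 / 17120 = 0.1396.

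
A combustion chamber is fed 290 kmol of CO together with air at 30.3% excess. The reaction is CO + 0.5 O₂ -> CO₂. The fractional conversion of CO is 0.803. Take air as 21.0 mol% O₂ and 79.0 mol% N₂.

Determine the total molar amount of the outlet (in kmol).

Stoichiometric O₂ = 0.5 × 290 = 145 kmol; O₂ fed = 145 × 1.303 = 188.9 kmol.
N₂ fed = 188.9 × 79/21 = 710.8 kmol.
Fuel reacted = 0.803 × 290 → ξ = 232.9 kmol.
Outlet (n = n₀ + ν ξ):
  CO: 290 − 1(232.9) = 57.13
  O₂: 188.9 − 0.5(232.9) = 72.5
  N₂: 710.8 (inert)
  CO₂: 0 + 1(232.9) = 232.9
Total out = 57.13 + 72.5 + 710.8 + 232.9 = 1073 kmol.

1070 kmol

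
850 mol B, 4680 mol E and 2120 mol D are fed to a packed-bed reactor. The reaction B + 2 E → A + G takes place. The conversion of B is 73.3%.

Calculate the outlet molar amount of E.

B reacted = 0.733 × 850 = 623 mol; ν_B = −1, so ξ = 623/1 = 623 mol.
Outlet amounts (n = n₀ + ν ξ):
  B: 850 − 1(623) = 227
  E: 4680 − 2(623) = 3434
  A: 0 + 1(623) = 623
  G: 0 + 1(623) = 623
  D: 2120 (inert)

3430 mol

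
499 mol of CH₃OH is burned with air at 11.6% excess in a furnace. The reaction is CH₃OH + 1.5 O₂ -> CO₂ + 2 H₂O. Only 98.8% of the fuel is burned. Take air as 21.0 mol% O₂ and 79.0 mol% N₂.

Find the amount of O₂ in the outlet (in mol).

95.8 mol

Stoichiometric O₂ = 1.5 × 499 = 748.5 mol; O₂ fed = 748.5 × 1.116 = 835.3 mol.
N₂ fed = 835.3 × 79/21 = 3142 mol.
Fuel reacted = 0.988 × 499 → ξ = 493 mol.
Outlet (n = n₀ + ν ξ):
  CH₃OH: 499 − 1(493) = 5.988
  O₂: 835.3 − 1.5(493) = 95.81
  N₂: 3142 (inert)
  CO₂: 0 + 1(493) = 493
  H₂O: 0 + 2(493) = 986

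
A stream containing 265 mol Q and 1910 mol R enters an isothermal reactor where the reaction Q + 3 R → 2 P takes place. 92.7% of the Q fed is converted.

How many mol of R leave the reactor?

1170 mol

Q reacted = 0.927 × 265 = 245.7 mol; ν_Q = −1, so ξ = 245.7/1 = 245.7 mol.
Outlet amounts (n = n₀ + ν ξ):
  Q: 265 − 1(245.7) = 19.34
  R: 1910 − 3(245.7) = 1173
  P: 0 + 2(245.7) = 491.3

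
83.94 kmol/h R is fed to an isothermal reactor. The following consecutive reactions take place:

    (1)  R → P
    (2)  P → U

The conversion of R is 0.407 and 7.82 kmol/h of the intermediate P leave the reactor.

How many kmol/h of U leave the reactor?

26.3 kmol/h

Conversion of R: R consumed = 1ξ₁ = 0.407 × 83.94 → ξ₁ = 34.16 kmol/h.
P balance: n_P = 0 + 1ξ₁ − 1ξ₂ = 7.82 → ξ₂ = (1·34.16 − 7.82)/1 = 26.34 kmol/h.
Outlet amounts (n = n₀ + Σ ν·ξ):
  R: 83.94 − 1(34.16) = 49.78
  P: 0 + 1(34.16) − 1(26.34) = 7.82
  U: 0 + 1(26.34) = 26.34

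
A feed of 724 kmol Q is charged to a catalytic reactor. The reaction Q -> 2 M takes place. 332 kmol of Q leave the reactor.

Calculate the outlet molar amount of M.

For Q: n = n₀ − 1ξ → 332 = 724 − 1ξ, giving ξ = 392 kmol.
Outlet amounts (n = n₀ + ν ξ):
  Q: 724 − 1(392) = 332
  M: 0 + 2(392) = 784

784 kmol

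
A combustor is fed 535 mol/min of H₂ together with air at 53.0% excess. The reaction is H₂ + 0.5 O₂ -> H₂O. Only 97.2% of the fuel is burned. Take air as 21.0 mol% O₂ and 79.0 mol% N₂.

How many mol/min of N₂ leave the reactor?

1540 mol/min

Stoichiometric O₂ = 0.5 × 535 = 267.5 mol/min; O₂ fed = 267.5 × 1.530 = 409.3 mol/min.
N₂ fed = 409.3 × 79/21 = 1540 mol/min.
Fuel reacted = 0.972 × 535 → ξ = 520 mol/min.
Outlet (n = n₀ + ν ξ):
  H₂: 535 − 1(520) = 14.98
  O₂: 409.3 − 0.5(520) = 149.3
  N₂: 1540 (inert)
  H₂O: 0 + 1(520) = 520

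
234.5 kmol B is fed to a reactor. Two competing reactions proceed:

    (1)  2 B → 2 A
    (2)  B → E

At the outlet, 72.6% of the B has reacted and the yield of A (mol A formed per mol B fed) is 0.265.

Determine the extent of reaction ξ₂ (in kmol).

ξ₂ = 108 kmol

Yield of A: 2ξ₁ / 234.5 = 0.265 → ξ₁ = 31.07 kmol.
Conversion of B: 2ξ₁ + 1ξ₂ = 0.726 × 234.5 = 170.2 → ξ₂ = 108.1 kmol.
Outlet amounts (n = n₀ + Σ ν·ξ):
  B: 234.5 − 2(31.07) − 1(108.1) = 64.25
  A: 0 + 2(31.07) = 62.14
  E: 0 + 1(108.1) = 108.1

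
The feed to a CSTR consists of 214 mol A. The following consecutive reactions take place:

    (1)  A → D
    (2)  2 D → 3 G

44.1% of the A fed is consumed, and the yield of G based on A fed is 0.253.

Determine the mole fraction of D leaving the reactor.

Conversion of A: A consumed = 1ξ₁ = 0.441 × 214 → ξ₁ = 94.37 mol.
Yield of G: 3ξ₂ / 214 = 0.253 → ξ₂ = 18.05 mol.
Outlet amounts (n = n₀ + Σ ν·ξ):
  A: 214 − 1(94.37) = 119.6
  D: 0 + 1(94.37) − 2(18.05) = 58.28
  G: 0 + 3(18.05) = 54.14
Total out = 232 mol; y_D = 58.28 / 232 = 0.2512.

0.251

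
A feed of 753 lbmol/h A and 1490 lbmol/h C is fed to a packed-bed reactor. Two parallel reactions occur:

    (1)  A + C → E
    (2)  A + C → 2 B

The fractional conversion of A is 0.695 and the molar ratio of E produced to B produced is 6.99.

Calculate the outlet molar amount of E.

488 lbmol/h

Conversion of A: A consumed = 0.695 × 753 = 523.3 lbmol/h = 1ξ₁ + 1ξ₂.
Selectivity: 1ξ₁ / (2ξ₂) = 6.99 → ξ₁ = 13.98 ξ₂.
Substitute: (1·13.98 + 1) ξ₂ = 523.3 → ξ₂ = 34.94 lbmol/h, ξ₁ = 488.4 lbmol/h.
Outlet amounts (n = n₀ + Σ ν·ξ):
  A: 753 − 1(488.4) − 1(34.94) = 229.7
  C: 1490 − 1(488.4) − 1(34.94) = 966.7
  E: 0 + 1(488.4) = 488.4
  B: 0 + 2(34.94) = 69.87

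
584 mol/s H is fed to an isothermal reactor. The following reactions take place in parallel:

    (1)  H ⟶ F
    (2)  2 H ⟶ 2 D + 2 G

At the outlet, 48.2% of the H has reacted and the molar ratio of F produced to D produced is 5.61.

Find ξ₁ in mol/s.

Conversion of H: H consumed = 0.482 × 584 = 281.5 mol/s = 1ξ₁ + 2ξ₂.
Selectivity: 1ξ₁ / (2ξ₂) = 5.61 → ξ₁ = 11.22 ξ₂.
Substitute: (1·11.22 + 2) ξ₂ = 281.5 → ξ₂ = 21.29 mol/s, ξ₁ = 238.9 mol/s.
Outlet amounts (n = n₀ + Σ ν·ξ):
  H: 584 − 1(238.9) − 2(21.29) = 302.5
  F: 0 + 1(238.9) = 238.9
  D: 0 + 2(21.29) = 42.59
  G: 0 + 2(21.29) = 42.59

ξ₁ = 239 mol/s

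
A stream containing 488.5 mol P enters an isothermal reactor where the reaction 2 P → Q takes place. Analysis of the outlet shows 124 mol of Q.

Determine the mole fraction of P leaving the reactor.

0.66

For Q: n = n₀ + 1ξ → 124 = 0 + 1ξ, giving ξ = 124 mol.
Outlet amounts (n = n₀ + ν ξ):
  P: 488.5 − 2(124) = 240.5
  Q: 0 + 1(124) = 124
Total out = 364.5 mol; y_P = 240.5 / 364.5 = 0.6598.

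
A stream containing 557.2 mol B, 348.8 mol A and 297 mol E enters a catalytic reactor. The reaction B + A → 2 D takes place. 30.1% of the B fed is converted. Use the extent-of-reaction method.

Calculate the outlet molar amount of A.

181 mol

B reacted = 0.301 × 557.2 = 167.7 mol; ν_B = −1, so ξ = 167.7/1 = 167.7 mol.
Outlet amounts (n = n₀ + ν ξ):
  B: 557.2 − 1(167.7) = 389.5
  A: 348.8 − 1(167.7) = 181.1
  D: 0 + 2(167.7) = 335.4
  E: 297 (inert)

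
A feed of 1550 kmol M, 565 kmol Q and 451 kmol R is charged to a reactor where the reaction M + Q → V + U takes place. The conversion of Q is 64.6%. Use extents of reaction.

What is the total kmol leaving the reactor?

2570 kmol

Q reacted = 0.646 × 565 = 365 kmol; ν_Q = −1, so ξ = 365/1 = 365 kmol.
Outlet amounts (n = n₀ + ν ξ):
  M: 1550 − 1(365) = 1185
  Q: 565 − 1(365) = 200
  V: 0 + 1(365) = 365
  U: 0 + 1(365) = 365
  R: 451 (inert)
Total out = 1185 + 200 + 365 + 365 + 451 = 2566 kmol.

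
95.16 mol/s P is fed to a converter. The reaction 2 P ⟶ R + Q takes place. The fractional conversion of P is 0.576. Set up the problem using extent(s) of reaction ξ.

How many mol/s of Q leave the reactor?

27.4 mol/s

P reacted = 0.576 × 95.16 = 54.81 mol/s; ν_P = −2, so ξ = 54.81/2 = 27.41 mol/s.
Outlet amounts (n = n₀ + ν ξ):
  P: 95.16 − 2(27.41) = 40.35
  R: 0 + 1(27.41) = 27.41
  Q: 0 + 1(27.41) = 27.41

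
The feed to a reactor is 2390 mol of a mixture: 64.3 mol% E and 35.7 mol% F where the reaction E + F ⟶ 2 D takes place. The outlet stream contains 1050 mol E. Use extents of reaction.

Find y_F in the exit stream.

0.153

For E: n = n₀ − 1ξ → 1050 = 1537 − 1ξ, giving ξ = 486.8 mol.
Outlet amounts (n = n₀ + ν ξ):
  E: 1537 − 1(486.8) = 1050
  F: 853.2 − 1(486.8) = 366.5
  D: 0 + 2(486.8) = 973.5
Total out = 2390 mol; y_F = 366.5 / 2390 = 0.1533.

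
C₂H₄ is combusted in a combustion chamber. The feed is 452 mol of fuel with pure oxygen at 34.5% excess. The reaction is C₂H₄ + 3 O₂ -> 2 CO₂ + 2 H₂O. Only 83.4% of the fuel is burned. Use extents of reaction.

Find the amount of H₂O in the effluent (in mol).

754 mol

Stoichiometric O₂ = 3 × 452 = 1356 mol; O₂ fed = 1356 × 1.345 = 1824 mol.
Fuel reacted = 0.834 × 452 → ξ = 377 mol.
Outlet (n = n₀ + ν ξ):
  C₂H₄: 452 − 1(377) = 75.03
  O₂: 1824 − 3(377) = 692.9
  CO₂: 0 + 2(377) = 753.9
  H₂O: 0 + 2(377) = 753.9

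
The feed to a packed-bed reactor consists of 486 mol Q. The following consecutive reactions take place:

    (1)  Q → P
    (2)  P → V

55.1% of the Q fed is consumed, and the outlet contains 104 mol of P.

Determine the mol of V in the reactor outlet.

Conversion of Q: Q consumed = 1ξ₁ = 0.551 × 486 → ξ₁ = 267.8 mol.
P balance: n_P = 0 + 1ξ₁ − 1ξ₂ = 104 → ξ₂ = (1·267.8 − 104)/1 = 163.8 mol.
Outlet amounts (n = n₀ + Σ ν·ξ):
  Q: 486 − 1(267.8) = 218.2
  P: 0 + 1(267.8) − 1(163.8) = 104
  V: 0 + 1(163.8) = 163.8

164 mol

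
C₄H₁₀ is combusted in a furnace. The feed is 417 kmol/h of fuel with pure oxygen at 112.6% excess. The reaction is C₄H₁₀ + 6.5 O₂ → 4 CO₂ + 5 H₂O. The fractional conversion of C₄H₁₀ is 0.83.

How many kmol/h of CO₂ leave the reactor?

1380 kmol/h

Stoichiometric O₂ = 6.5 × 417 = 2710 kmol/h; O₂ fed = 2710 × 2.126 = 5763 kmol/h.
Fuel reacted = 0.83 × 417 → ξ = 346.1 kmol/h.
Outlet (n = n₀ + ν ξ):
  C₄H₁₀: 417 − 1(346.1) = 70.89
  O₂: 5763 − 6.5(346.1) = 3513
  CO₂: 0 + 4(346.1) = 1384
  H₂O: 0 + 5(346.1) = 1731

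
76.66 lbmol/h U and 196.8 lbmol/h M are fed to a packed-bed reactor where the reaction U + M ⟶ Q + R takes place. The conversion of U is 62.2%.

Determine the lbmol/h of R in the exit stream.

47.7 lbmol/h

U reacted = 0.622 × 76.66 = 47.68 lbmol/h; ν_U = −1, so ξ = 47.68/1 = 47.68 lbmol/h.
Outlet amounts (n = n₀ + ν ξ):
  U: 76.66 − 1(47.68) = 28.98
  M: 196.8 − 1(47.68) = 149.1
  Q: 0 + 1(47.68) = 47.68
  R: 0 + 1(47.68) = 47.68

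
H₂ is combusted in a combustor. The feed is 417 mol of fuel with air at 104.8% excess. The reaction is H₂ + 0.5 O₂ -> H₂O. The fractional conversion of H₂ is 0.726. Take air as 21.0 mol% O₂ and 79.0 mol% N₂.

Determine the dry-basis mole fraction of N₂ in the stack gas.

0.805

Stoichiometric O₂ = 0.5 × 417 = 208.5 mol; O₂ fed = 208.5 × 2.048 = 427 mol.
N₂ fed = 427 × 79/21 = 1606 mol.
Fuel reacted = 0.726 × 417 → ξ = 302.7 mol.
Outlet (n = n₀ + ν ξ):
  H₂: 417 − 1(302.7) = 114.3
  O₂: 427 − 0.5(302.7) = 275.6
  N₂: 1606 (inert)
  H₂O: 0 + 1(302.7) = 302.7
Dry total = 1996 mol; y_N₂ (dry) = 1606 / 1996 = 0.8047.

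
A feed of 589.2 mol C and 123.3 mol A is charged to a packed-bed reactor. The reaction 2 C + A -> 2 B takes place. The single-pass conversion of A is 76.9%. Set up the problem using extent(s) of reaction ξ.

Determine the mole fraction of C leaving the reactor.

A reacted = 0.769 × 123.3 = 94.82 mol; ν_A = −1, so ξ = 94.82/1 = 94.82 mol.
Outlet amounts (n = n₀ + ν ξ):
  C: 589.2 − 2(94.82) = 399.6
  A: 123.3 − 1(94.82) = 28.48
  B: 0 + 2(94.82) = 189.6
Total out = 617.7 mol; y_C = 399.6 / 617.7 = 0.6469.

0.647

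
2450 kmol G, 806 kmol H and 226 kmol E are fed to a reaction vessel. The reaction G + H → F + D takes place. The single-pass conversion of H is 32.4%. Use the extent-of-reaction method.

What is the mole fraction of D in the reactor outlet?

0.075

H reacted = 0.324 × 806 = 261.1 kmol; ν_H = −1, so ξ = 261.1/1 = 261.1 kmol.
Outlet amounts (n = n₀ + ν ξ):
  G: 2450 − 1(261.1) = 2189
  H: 806 − 1(261.1) = 544.9
  F: 0 + 1(261.1) = 261.1
  D: 0 + 1(261.1) = 261.1
  E: 226 (inert)
Total out = 3482 kmol; y_D = 261.1 / 3482 = 0.075.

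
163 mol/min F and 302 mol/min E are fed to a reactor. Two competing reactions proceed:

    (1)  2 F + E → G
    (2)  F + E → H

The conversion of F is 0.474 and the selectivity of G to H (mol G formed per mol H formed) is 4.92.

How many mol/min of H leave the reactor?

7.13 mol/min

Conversion of F: F consumed = 0.474 × 163 = 77.26 mol/min = 2ξ₁ + 1ξ₂.
Selectivity: 1ξ₁ / (1ξ₂) = 4.92 → ξ₁ = 4.92 ξ₂.
Substitute: (2·4.92 + 1) ξ₂ = 77.26 → ξ₂ = 7.127 mol/min, ξ₁ = 35.07 mol/min.
Outlet amounts (n = n₀ + Σ ν·ξ):
  F: 163 − 2(35.07) − 1(7.127) = 85.74
  E: 302 − 1(35.07) − 1(7.127) = 259.8
  G: 0 + 1(35.07) = 35.07
  H: 0 + 1(7.127) = 7.127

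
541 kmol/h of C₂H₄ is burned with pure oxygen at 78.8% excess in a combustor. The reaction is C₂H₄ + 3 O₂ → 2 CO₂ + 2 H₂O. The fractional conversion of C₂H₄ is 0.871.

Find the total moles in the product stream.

3440 kmol/h

Stoichiometric O₂ = 3 × 541 = 1623 kmol/h; O₂ fed = 1623 × 1.788 = 2902 kmol/h.
Fuel reacted = 0.871 × 541 → ξ = 471.2 kmol/h.
Outlet (n = n₀ + ν ξ):
  C₂H₄: 541 − 1(471.2) = 69.79
  O₂: 2902 − 3(471.2) = 1488
  CO₂: 0 + 2(471.2) = 942.4
  H₂O: 0 + 2(471.2) = 942.4
Total out = 69.79 + 1488 + 942.4 + 942.4 = 3443 kmol/h.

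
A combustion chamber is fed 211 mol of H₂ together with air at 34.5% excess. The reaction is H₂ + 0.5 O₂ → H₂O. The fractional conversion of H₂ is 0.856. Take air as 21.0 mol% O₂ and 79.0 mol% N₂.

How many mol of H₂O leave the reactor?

Stoichiometric O₂ = 0.5 × 211 = 105.5 mol; O₂ fed = 105.5 × 1.345 = 141.9 mol.
N₂ fed = 141.9 × 79/21 = 533.8 mol.
Fuel reacted = 0.856 × 211 → ξ = 180.6 mol.
Outlet (n = n₀ + ν ξ):
  H₂: 211 − 1(180.6) = 30.38
  O₂: 141.9 − 0.5(180.6) = 51.59
  N₂: 533.8 (inert)
  H₂O: 0 + 1(180.6) = 180.6

181 mol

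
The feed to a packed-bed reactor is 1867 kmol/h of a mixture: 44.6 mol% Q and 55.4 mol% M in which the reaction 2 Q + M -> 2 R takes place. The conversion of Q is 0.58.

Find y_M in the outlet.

0.488

Q reacted = 0.58 × 832.7 = 483 kmol/h; ν_Q = −2, so ξ = 483/2 = 241.5 kmol/h.
Outlet amounts (n = n₀ + ν ξ):
  Q: 832.7 − 2(241.5) = 349.7
  M: 1034 − 1(241.5) = 792.8
  R: 0 + 2(241.5) = 483
Total out = 1626 kmol/h; y_M = 792.8 / 1626 = 0.4877.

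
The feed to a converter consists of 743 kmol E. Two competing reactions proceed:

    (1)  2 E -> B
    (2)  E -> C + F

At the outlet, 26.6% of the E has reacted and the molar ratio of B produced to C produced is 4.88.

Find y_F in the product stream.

Conversion of E: E consumed = 0.266 × 743 = 197.6 kmol = 2ξ₁ + 1ξ₂.
Selectivity: 1ξ₁ / (1ξ₂) = 4.88 → ξ₁ = 4.88 ξ₂.
Substitute: (2·4.88 + 1) ξ₂ = 197.6 → ξ₂ = 18.37 kmol, ξ₁ = 89.64 kmol.
Outlet amounts (n = n₀ + Σ ν·ξ):
  E: 743 − 2(89.64) − 1(18.37) = 545.4
  B: 0 + 1(89.64) = 89.64
  C: 0 + 1(18.37) = 18.37
  F: 0 + 1(18.37) = 18.37
Total out = 671.7 kmol; y_F = 18.37 / 671.7 = 0.02734.

0.0273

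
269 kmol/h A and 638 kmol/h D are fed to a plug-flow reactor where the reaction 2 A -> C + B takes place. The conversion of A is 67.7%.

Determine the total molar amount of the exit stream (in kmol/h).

A reacted = 0.677 × 269 = 182.1 kmol/h; ν_A = −2, so ξ = 182.1/2 = 91.06 kmol/h.
Outlet amounts (n = n₀ + ν ξ):
  A: 269 − 2(91.06) = 86.89
  C: 0 + 1(91.06) = 91.06
  B: 0 + 1(91.06) = 91.06
  D: 638 (inert)
Total out = 86.89 + 91.06 + 91.06 + 638 = 907 kmol/h.

907 kmol/h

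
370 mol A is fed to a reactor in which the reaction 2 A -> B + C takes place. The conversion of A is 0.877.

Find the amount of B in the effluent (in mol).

A reacted = 0.877 × 370 = 324.5 mol; ν_A = −2, so ξ = 324.5/2 = 162.2 mol.
Outlet amounts (n = n₀ + ν ξ):
  A: 370 − 2(162.2) = 45.51
  B: 0 + 1(162.2) = 162.2
  C: 0 + 1(162.2) = 162.2

162 mol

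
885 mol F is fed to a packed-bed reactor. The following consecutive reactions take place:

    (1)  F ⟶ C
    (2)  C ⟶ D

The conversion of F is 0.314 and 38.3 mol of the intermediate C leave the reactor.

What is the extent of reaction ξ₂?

ξ₂ = 240 mol

Conversion of F: F consumed = 1ξ₁ = 0.314 × 885 → ξ₁ = 277.9 mol.
C balance: n_C = 0 + 1ξ₁ − 1ξ₂ = 38.3 → ξ₂ = (1·277.9 − 38.3)/1 = 239.6 mol.
Outlet amounts (n = n₀ + Σ ν·ξ):
  F: 885 − 1(277.9) = 607.1
  C: 0 + 1(277.9) − 1(239.6) = 38.3
  D: 0 + 1(239.6) = 239.6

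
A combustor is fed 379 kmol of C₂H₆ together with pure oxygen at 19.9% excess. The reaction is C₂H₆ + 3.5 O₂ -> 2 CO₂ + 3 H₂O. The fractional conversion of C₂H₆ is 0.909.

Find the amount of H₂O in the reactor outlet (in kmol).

Stoichiometric O₂ = 3.5 × 379 = 1326 kmol; O₂ fed = 1326 × 1.199 = 1590 kmol.
Fuel reacted = 0.909 × 379 → ξ = 344.5 kmol.
Outlet (n = n₀ + ν ξ):
  C₂H₆: 379 − 1(344.5) = 34.49
  O₂: 1590 − 3.5(344.5) = 384.7
  CO₂: 0 + 2(344.5) = 689
  H₂O: 0 + 3(344.5) = 1034

1030 kmol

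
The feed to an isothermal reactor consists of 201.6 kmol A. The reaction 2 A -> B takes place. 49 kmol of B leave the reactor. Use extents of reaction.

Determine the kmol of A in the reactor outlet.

104 kmol

For B: n = n₀ + 1ξ → 49 = 0 + 1ξ, giving ξ = 49 kmol.
Outlet amounts (n = n₀ + ν ξ):
  A: 201.6 − 2(49) = 103.6
  B: 0 + 1(49) = 49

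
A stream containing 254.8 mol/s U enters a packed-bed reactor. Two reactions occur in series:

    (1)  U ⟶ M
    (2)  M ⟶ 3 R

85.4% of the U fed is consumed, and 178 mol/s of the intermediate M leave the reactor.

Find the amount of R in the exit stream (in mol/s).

Conversion of U: U consumed = 1ξ₁ = 0.854 × 254.8 → ξ₁ = 217.6 mol/s.
M balance: n_M = 0 + 1ξ₁ − 1ξ₂ = 178 → ξ₂ = (1·217.6 − 178)/1 = 39.6 mol/s.
Outlet amounts (n = n₀ + Σ ν·ξ):
  U: 254.8 − 1(217.6) = 37.2
  M: 0 + 1(217.6) − 1(39.6) = 178
  R: 0 + 3(39.6) = 118.8

119 mol/s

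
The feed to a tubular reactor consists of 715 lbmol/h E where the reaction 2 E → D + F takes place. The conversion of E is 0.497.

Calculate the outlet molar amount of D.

178 lbmol/h

E reacted = 0.497 × 715 = 355.4 lbmol/h; ν_E = −2, so ξ = 355.4/2 = 177.7 lbmol/h.
Outlet amounts (n = n₀ + ν ξ):
  E: 715 − 2(177.7) = 359.6
  D: 0 + 1(177.7) = 177.7
  F: 0 + 1(177.7) = 177.7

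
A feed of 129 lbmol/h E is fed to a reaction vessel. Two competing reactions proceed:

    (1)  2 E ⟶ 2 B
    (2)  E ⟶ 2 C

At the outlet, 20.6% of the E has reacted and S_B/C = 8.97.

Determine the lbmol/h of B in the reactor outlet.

25.2 lbmol/h

Conversion of E: E consumed = 0.206 × 129 = 26.57 lbmol/h = 2ξ₁ + 1ξ₂.
Selectivity: 2ξ₁ / (2ξ₂) = 8.97 → ξ₁ = 8.97 ξ₂.
Substitute: (2·8.97 + 1) ξ₂ = 26.57 → ξ₂ = 1.403 lbmol/h, ξ₁ = 12.59 lbmol/h.
Outlet amounts (n = n₀ + Σ ν·ξ):
  E: 129 − 2(12.59) − 1(1.403) = 102.4
  B: 0 + 2(12.59) = 25.17
  C: 0 + 2(1.403) = 2.806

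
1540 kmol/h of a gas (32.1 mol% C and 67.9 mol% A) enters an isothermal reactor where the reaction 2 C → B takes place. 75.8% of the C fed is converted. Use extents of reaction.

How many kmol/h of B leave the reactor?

187 kmol/h

C reacted = 0.758 × 494.3 = 374.7 kmol/h; ν_C = −2, so ξ = 374.7/2 = 187.4 kmol/h.
Outlet amounts (n = n₀ + ν ξ):
  C: 494.3 − 2(187.4) = 119.6
  B: 0 + 1(187.4) = 187.4
  A: 1046 (inert)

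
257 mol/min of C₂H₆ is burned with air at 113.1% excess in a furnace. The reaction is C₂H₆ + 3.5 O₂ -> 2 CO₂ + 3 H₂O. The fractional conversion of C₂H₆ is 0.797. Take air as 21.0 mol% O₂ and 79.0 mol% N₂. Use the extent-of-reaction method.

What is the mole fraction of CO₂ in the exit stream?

Stoichiometric O₂ = 3.5 × 257 = 899.5 mol/min; O₂ fed = 899.5 × 2.131 = 1917 mol/min.
N₂ fed = 1917 × 79/21 = 7211 mol/min.
Fuel reacted = 0.797 × 257 → ξ = 204.8 mol/min.
Outlet (n = n₀ + ν ξ):
  C₂H₆: 257 − 1(204.8) = 52.17
  O₂: 1917 − 3.5(204.8) = 1200
  N₂: 7211 (inert)
  CO₂: 0 + 2(204.8) = 409.7
  H₂O: 0 + 3(204.8) = 614.5
Total out = 9487 mol/min; y_CO₂ = 409.7 / 9487 = 0.04318.

0.0432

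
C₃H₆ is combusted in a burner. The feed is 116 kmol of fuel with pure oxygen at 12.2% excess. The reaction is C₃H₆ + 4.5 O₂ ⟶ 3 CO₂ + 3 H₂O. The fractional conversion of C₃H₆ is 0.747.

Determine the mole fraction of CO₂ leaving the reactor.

Stoichiometric O₂ = 4.5 × 116 = 522 kmol; O₂ fed = 522 × 1.122 = 585.7 kmol.
Fuel reacted = 0.747 × 116 → ξ = 86.65 kmol.
Outlet (n = n₀ + ν ξ):
  C₃H₆: 116 − 1(86.65) = 29.35
  O₂: 585.7 − 4.5(86.65) = 195.7
  CO₂: 0 + 3(86.65) = 260
  H₂O: 0 + 3(86.65) = 260
Total out = 745 kmol; y_CO₂ = 260 / 745 = 0.3489.

0.349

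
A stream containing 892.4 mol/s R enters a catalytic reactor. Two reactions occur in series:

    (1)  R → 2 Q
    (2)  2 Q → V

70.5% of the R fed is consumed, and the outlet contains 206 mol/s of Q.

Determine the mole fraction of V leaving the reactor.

0.529

Conversion of R: R consumed = 1ξ₁ = 0.705 × 892.4 → ξ₁ = 629.1 mol/s.
Q balance: n_Q = 0 + 2ξ₁ − 2ξ₂ = 206 → ξ₂ = (2·629.1 − 206)/2 = 526.1 mol/s.
Outlet amounts (n = n₀ + Σ ν·ξ):
  R: 892.4 − 1(629.1) = 263.3
  Q: 0 + 2(629.1) − 2(526.1) = 206
  V: 0 + 1(526.1) = 526.1
Total out = 995.4 mol/s; y_V = 526.1 / 995.4 = 0.5286.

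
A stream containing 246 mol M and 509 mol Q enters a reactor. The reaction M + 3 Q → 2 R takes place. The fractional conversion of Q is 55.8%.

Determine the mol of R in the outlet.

Q reacted = 0.558 × 509 = 284 mol; ν_Q = −3, so ξ = 284/3 = 94.67 mol.
Outlet amounts (n = n₀ + ν ξ):
  M: 246 − 1(94.67) = 151.3
  Q: 509 − 3(94.67) = 225
  R: 0 + 2(94.67) = 189.3

189 mol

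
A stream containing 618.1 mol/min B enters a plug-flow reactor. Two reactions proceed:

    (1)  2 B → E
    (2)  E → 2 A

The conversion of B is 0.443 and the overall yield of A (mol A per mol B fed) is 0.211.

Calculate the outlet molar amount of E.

71.7 mol/min

Conversion of B: B consumed = 2ξ₁ = 0.443 × 618.1 → ξ₁ = 136.9 mol/min.
Yield of A: 2ξ₂ / 618.1 = 0.211 → ξ₂ = 65.21 mol/min.
Outlet amounts (n = n₀ + Σ ν·ξ):
  B: 618.1 − 2(136.9) = 344.3
  E: 0 + 1(136.9) − 1(65.21) = 71.7
  A: 0 + 2(65.21) = 130.4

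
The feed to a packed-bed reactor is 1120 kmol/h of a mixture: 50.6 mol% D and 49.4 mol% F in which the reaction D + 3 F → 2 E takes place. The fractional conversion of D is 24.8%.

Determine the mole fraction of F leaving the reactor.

D reacted = 0.248 × 566.7 = 140.5 kmol/h; ν_D = −1, so ξ = 140.5/1 = 140.5 kmol/h.
Outlet amounts (n = n₀ + ν ξ):
  D: 566.7 − 1(140.5) = 426.2
  F: 553.3 − 3(140.5) = 131.6
  E: 0 + 2(140.5) = 281.1
Total out = 838.9 kmol/h; y_F = 131.6 / 838.9 = 0.1569.

0.157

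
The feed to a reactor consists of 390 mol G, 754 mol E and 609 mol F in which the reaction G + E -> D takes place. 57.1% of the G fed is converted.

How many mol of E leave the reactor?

531 mol

G reacted = 0.571 × 390 = 222.7 mol; ν_G = −1, so ξ = 222.7/1 = 222.7 mol.
Outlet amounts (n = n₀ + ν ξ):
  G: 390 − 1(222.7) = 167.3
  E: 754 − 1(222.7) = 531.3
  D: 0 + 1(222.7) = 222.7
  F: 609 (inert)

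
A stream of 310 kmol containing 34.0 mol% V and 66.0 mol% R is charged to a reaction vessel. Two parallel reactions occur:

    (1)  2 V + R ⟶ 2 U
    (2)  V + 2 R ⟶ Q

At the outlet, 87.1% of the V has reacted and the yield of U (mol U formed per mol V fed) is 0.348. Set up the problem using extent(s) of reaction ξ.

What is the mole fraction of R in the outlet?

0.419

Yield of U: 2ξ₁ / 105.4 = 0.348 → ξ₁ = 18.34 kmol.
Conversion of V: 2ξ₁ + 1ξ₂ = 0.871 × 105.4 = 91.8 → ξ₂ = 55.12 kmol.
Outlet amounts (n = n₀ + Σ ν·ξ):
  V: 105.4 − 2(18.34) − 1(55.12) = 13.6
  R: 204.6 − 1(18.34) − 2(55.12) = 76.01
  U: 0 + 2(18.34) = 36.68
  Q: 0 + 1(55.12) = 55.12
Total out = 181.4 kmol; y_R = 76.01 / 181.4 = 0.419.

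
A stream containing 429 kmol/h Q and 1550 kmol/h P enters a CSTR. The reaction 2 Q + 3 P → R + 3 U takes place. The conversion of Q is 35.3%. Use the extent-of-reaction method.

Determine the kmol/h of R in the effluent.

75.7 kmol/h

Q reacted = 0.353 × 429 = 151.4 kmol/h; ν_Q = −2, so ξ = 151.4/2 = 75.72 kmol/h.
Outlet amounts (n = n₀ + ν ξ):
  Q: 429 − 2(75.72) = 277.6
  P: 1550 − 3(75.72) = 1323
  R: 0 + 1(75.72) = 75.72
  U: 0 + 3(75.72) = 227.2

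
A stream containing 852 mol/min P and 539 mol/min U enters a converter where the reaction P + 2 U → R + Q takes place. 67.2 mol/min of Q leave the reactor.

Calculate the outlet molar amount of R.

For Q: n = n₀ + 1ξ → 67.2 = 0 + 1ξ, giving ξ = 67.2 mol/min.
Outlet amounts (n = n₀ + ν ξ):
  P: 852 − 1(67.2) = 784.8
  U: 539 − 2(67.2) = 404.6
  R: 0 + 1(67.2) = 67.2
  Q: 0 + 1(67.2) = 67.2

67.2 mol/min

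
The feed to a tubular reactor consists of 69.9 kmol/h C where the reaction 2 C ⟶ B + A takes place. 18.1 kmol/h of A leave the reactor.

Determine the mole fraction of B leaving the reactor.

For A: n = n₀ + 1ξ → 18.1 = 0 + 1ξ, giving ξ = 18.1 kmol/h.
Outlet amounts (n = n₀ + ν ξ):
  C: 69.9 − 2(18.1) = 33.7
  B: 0 + 1(18.1) = 18.1
  A: 0 + 1(18.1) = 18.1
Total out = 69.9 kmol/h; y_B = 18.1 / 69.9 = 0.2589.

0.259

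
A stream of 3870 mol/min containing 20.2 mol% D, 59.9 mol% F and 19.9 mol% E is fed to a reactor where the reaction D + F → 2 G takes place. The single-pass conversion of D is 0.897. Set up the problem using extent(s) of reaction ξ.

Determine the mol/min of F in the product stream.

D reacted = 0.897 × 781.7 = 701.2 mol/min; ν_D = −1, so ξ = 701.2/1 = 701.2 mol/min.
Outlet amounts (n = n₀ + ν ξ):
  D: 781.7 − 1(701.2) = 80.52
  F: 2318 − 1(701.2) = 1617
  G: 0 + 2(701.2) = 1402
  E: 770.1 (inert)

1620 mol/min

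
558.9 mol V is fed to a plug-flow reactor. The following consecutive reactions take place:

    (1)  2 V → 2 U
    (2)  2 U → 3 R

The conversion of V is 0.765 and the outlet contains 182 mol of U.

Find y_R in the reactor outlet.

0.54

Conversion of V: V consumed = 2ξ₁ = 0.765 × 558.9 → ξ₁ = 213.8 mol.
U balance: n_U = 0 + 2ξ₁ − 2ξ₂ = 182 → ξ₂ = (2·213.8 − 182)/2 = 122.8 mol.
Outlet amounts (n = n₀ + Σ ν·ξ):
  V: 558.9 − 2(213.8) = 131.3
  U: 0 + 2(213.8) − 2(122.8) = 182
  R: 0 + 3(122.8) = 368.3
Total out = 681.7 mol; y_R = 368.3 / 681.7 = 0.5403.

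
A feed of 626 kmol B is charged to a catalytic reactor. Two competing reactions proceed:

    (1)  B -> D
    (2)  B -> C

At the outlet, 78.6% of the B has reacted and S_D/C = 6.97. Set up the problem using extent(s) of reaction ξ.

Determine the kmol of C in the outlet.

Conversion of B: B consumed = 0.786 × 626 = 492 kmol = 1ξ₁ + 1ξ₂.
Selectivity: 1ξ₁ / (1ξ₂) = 6.97 → ξ₁ = 6.97 ξ₂.
Substitute: (1·6.97 + 1) ξ₂ = 492 → ξ₂ = 61.74 kmol, ξ₁ = 430.3 kmol.
Outlet amounts (n = n₀ + Σ ν·ξ):
  B: 626 − 1(430.3) − 1(61.74) = 134
  D: 0 + 1(430.3) = 430.3
  C: 0 + 1(61.74) = 61.74

61.7 kmol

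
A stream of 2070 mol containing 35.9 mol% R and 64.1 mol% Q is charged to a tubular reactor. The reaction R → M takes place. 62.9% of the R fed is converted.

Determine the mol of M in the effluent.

467 mol

R reacted = 0.629 × 743.1 = 467.4 mol; ν_R = −1, so ξ = 467.4/1 = 467.4 mol.
Outlet amounts (n = n₀ + ν ξ):
  R: 743.1 − 1(467.4) = 275.7
  M: 0 + 1(467.4) = 467.4
  Q: 1327 (inert)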